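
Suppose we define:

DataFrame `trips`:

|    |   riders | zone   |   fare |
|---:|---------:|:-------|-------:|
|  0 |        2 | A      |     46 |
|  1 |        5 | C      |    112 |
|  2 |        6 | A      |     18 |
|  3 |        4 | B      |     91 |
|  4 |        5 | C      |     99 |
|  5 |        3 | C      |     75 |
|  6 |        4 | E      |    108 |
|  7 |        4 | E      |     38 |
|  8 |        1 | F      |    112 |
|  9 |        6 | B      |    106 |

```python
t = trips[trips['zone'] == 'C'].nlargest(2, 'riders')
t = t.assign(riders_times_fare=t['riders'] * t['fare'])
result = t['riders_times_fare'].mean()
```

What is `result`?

filter rows where zone == 'C':
   riders zone  fare
1       5    C   112
4       5    C    99
5       3    C    75
take 2 rows with largest riders:
   riders zone  fare
1       5    C   112
4       5    C    99
add column riders_times_fare = t['riders'] * t['fare']:
   riders zone  fare  riders_times_fare
1       5    C   112                560
4       5    C    99                495

527.5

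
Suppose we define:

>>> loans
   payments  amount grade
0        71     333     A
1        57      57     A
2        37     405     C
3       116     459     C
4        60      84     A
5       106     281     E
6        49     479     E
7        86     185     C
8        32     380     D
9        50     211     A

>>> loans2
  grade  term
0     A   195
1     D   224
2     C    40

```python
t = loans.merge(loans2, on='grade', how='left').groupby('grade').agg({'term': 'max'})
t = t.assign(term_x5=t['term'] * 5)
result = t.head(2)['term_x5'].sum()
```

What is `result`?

merge on 'grade' (how='left') → 10 rows:
   payments  amount grade   term
0        71     333     A  195.0
1        57      57     A  195.0
2        37     405     C   40.0
3       116     459     C   40.0
4        60      84     A  195.0
5       106     281     E    NaN
6        49     479     E    NaN
7        86     185     C   40.0
8        32     380     D  224.0
9        50     211     A  195.0
group by grade, max of term:
        term
grade       
A      195.0
C       40.0
D      224.0
E        NaN
add column term_x5 = t['term'] * 5:
        term  term_x5
grade                
A      195.0    975.0
C       40.0    200.0
D      224.0   1120.0
E        NaN      NaN
take first 2 rows:
        term  term_x5
grade                
A      195.0    975.0
C       40.0    200.0
So sum() = 1175.0.

1175.0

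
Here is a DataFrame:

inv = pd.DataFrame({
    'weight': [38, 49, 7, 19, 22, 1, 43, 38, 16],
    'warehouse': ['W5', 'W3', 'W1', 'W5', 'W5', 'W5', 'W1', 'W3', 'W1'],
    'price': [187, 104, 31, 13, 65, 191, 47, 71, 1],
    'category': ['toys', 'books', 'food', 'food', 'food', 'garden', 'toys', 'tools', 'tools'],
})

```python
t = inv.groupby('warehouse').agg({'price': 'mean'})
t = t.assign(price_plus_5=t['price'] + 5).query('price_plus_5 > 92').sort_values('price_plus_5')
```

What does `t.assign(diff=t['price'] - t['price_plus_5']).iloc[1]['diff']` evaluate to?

group by warehouse, mean of price:
                price
warehouse            
W1          26.333333
W3          87.500000
W5         114.000000
add column price_plus_5 = t['price'] + 5:
                price  price_plus_5
warehouse                          
W1          26.333333     31.333333
W3          87.500000     92.500000
W5         114.000000    119.000000
filter rows where price_plus_5 > 92:
           price  price_plus_5
warehouse                     
W3          87.5          92.5
W5         114.0         119.0
sort by price_plus_5:
           price  price_plus_5
warehouse                     
W3          87.5          92.5
W5         114.0         119.0
add column diff = t['price'] - t['price_plus_5']:
           price  price_plus_5  diff
warehouse                           
W3          87.5          92.5  -5.0
W5         114.0         119.0  -5.0
value at position 1, column 'diff' → -5.0

-5.0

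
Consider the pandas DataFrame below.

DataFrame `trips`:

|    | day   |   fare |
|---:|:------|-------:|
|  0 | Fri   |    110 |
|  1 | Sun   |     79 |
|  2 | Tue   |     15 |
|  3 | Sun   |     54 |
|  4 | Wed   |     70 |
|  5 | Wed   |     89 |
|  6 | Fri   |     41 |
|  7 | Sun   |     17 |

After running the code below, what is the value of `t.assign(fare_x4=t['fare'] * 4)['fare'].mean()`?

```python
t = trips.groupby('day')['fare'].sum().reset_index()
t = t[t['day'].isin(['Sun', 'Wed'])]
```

group by day, sum of fare:
day
Fri    151
Sun    150
Tue     15
Wed    159
Name: fare, dtype: int64
reset_index():
   day  fare
0  Fri   151
1  Sun   150
2  Tue    15
3  Wed   159
filter rows where day in ['Sun', 'Wed']:
   day  fare
1  Sun   150
3  Wed   159
add column fare_x4 = t['fare'] * 4:
   day  fare  fare_x4
1  Sun   150      600
3  Wed   159      636
mean of column 'fare' → 154.5

154.5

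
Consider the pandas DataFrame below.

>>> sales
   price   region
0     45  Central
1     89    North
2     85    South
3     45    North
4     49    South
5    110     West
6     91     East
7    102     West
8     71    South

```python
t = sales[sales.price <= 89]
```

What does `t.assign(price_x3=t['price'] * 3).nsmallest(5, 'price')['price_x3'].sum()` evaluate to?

885

filter rows where price <= 89:
   price   region
0     45  Central
1     89    North
2     85    South
3     45    North
4     49    South
8     71    South
add column price_x3 = t['price'] * 3:
   price   region  price_x3
0     45  Central       135
1     89    North       267
2     85    South       255
3     45    North       135
4     49    South       147
8     71    South       213
take 5 rows with smallest price:
   price   region  price_x3
0     45  Central       135
3     45    North       135
4     49    South       147
8     71    South       213
2     85    South       255
Taking the sum of column 'price_x3' gives 885.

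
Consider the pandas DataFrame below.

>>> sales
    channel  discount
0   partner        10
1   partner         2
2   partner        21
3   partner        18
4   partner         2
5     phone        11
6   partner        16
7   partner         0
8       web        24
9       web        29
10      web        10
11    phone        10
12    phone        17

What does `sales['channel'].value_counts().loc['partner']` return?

value_counts of channel:
channel
partner    7
phone      3
web        3
Name: count, dtype: int64

7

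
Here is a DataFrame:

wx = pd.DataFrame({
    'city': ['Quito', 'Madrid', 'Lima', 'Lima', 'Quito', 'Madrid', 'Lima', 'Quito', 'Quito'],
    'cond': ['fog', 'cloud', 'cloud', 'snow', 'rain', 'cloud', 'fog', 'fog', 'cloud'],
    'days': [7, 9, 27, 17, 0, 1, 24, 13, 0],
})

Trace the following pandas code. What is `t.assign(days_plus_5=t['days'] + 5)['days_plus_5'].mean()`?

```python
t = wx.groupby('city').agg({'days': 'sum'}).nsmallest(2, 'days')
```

group by city, sum of days:
        days
city        
Lima      68
Madrid    10
Quito     20
take 2 rows with smallest days:
        days
city        
Madrid    10
Quito     20
add column days_plus_5 = t['days'] + 5:
        days  days_plus_5
city                     
Madrid    10           15
Quito     20           25
Taking the mean of column 'days_plus_5' gives 20.0.

20.0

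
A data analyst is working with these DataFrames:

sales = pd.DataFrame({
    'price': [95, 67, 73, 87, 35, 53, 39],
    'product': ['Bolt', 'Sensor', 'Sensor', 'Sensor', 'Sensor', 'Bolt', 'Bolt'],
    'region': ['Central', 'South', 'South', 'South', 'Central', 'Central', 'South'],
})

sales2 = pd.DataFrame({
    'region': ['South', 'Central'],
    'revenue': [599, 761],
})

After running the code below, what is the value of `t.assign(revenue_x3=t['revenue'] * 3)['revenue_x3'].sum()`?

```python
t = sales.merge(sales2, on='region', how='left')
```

14037

merge on 'region' (how='left') → 7 rows:
   price product   region  revenue
0     95    Bolt  Central      761
1     67  Sensor    South      599
2     73  Sensor    South      599
3     87  Sensor    South      599
4     35  Sensor  Central      761
5     53    Bolt  Central      761
6     39    Bolt    South      599
add column revenue_x3 = t['revenue'] * 3:
   price product   region  revenue  revenue_x3
0     95    Bolt  Central      761        2283
1     67  Sensor    South      599        1797
2     73  Sensor    South      599        1797
3     87  Sensor    South      599        1797
4     35  Sensor  Central      761        2283
5     53    Bolt  Central      761        2283
6     39    Bolt    South      599        1797
Then the sum of column 'revenue_x3': 14037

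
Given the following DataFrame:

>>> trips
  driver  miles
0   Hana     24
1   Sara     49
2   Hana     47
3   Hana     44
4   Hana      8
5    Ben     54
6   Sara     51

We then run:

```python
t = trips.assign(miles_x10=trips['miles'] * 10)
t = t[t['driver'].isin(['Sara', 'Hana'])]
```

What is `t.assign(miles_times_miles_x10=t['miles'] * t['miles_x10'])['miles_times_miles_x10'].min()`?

640

add column miles_x10 = trips['miles'] * 10:
  driver  miles  miles_x10
0   Hana     24        240
1   Sara     49        490
2   Hana     47        470
3   Hana     44        440
4   Hana      8         80
5    Ben     54        540
6   Sara     51        510
filter rows where driver in ['Sara', 'Hana']:
  driver  miles  miles_x10
0   Hana     24        240
1   Sara     49        490
2   Hana     47        470
3   Hana     44        440
4   Hana      8         80
6   Sara     51        510
add column miles_times_miles_x10 = t['miles'] * t['miles_x10']:
  driver  miles  miles_x10  miles_times_miles_x10
0   Hana     24        240                   5760
1   Sara     49        490                  24010
2   Hana     47        470                  22090
3   Hana     44        440                  19360
4   Hana      8         80                    640
6   Sara     51        510                  26010
Taking the min of column 'miles_times_miles_x10' gives 640.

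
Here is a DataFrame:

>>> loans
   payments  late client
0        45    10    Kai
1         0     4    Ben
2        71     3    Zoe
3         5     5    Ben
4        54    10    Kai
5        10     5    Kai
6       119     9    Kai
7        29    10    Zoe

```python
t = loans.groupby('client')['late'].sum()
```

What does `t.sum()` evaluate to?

56

group by client, sum of late:
client
Ben     9
Kai    34
Zoe    13
Name: late, dtype: int64
Hence 56.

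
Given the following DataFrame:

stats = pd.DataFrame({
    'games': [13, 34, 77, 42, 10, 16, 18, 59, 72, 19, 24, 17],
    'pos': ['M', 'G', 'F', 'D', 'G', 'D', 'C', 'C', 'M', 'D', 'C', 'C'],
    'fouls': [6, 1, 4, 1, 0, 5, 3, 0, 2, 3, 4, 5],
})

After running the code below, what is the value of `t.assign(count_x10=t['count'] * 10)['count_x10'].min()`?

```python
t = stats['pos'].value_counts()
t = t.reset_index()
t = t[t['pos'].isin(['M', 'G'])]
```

value_counts of pos:
pos
C    4
D    3
M    2
G    2
F    1
Name: count, dtype: int64
reset_index():
  pos  count
0   C      4
1   D      3
2   M      2
3   G      2
4   F      1
filter rows where pos in ['M', 'G']:
  pos  count
2   M      2
3   G      2
add column count_x10 = t['count'] * 10:
  pos  count  count_x10
2   M      2         20
3   G      2         20

20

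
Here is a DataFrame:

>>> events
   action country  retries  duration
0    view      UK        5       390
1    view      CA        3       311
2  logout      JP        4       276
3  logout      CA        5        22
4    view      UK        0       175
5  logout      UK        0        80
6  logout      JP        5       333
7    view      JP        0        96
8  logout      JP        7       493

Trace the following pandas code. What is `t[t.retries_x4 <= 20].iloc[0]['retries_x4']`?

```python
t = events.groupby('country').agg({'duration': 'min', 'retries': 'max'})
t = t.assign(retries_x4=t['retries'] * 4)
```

20

group by country: min(duration), max(retries):
         duration  retries
country                   
CA             22        5
JP             96        7
UK             80        5
add column retries_x4 = t['retries'] * 4:
         duration  retries  retries_x4
country                               
CA             22        5          20
JP             96        7          28
UK             80        5          20
filter rows where retries_x4 <= 20:
         duration  retries  retries_x4
country                               
CA             22        5          20
UK             80        5          20
Finally, value at position 0, column 'retries_x4' = 20.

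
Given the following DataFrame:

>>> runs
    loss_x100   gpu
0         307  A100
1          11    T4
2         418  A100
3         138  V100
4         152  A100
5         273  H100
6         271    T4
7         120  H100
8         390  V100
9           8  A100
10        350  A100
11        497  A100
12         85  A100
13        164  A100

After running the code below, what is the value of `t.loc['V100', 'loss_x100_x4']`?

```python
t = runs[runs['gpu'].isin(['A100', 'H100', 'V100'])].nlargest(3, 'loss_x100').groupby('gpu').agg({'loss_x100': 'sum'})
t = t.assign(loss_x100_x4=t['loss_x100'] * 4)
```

1560

filter rows where gpu in ['A100', 'H100', 'V100']:
    loss_x100   gpu
0         307  A100
2         418  A100
3         138  V100
4         152  A100
5         273  H100
7         120  H100
8         390  V100
9           8  A100
10        350  A100
11        497  A100
12         85  A100
13        164  A100
take 3 rows with largest loss_x100:
    loss_x100   gpu
11        497  A100
2         418  A100
8         390  V100
group by gpu, sum of loss_x100:
      loss_x100
gpu            
A100        915
V100        390
add column loss_x100_x4 = t['loss_x100'] * 4:
      loss_x100  loss_x100_x4
gpu                          
A100        915          3660
V100        390          1560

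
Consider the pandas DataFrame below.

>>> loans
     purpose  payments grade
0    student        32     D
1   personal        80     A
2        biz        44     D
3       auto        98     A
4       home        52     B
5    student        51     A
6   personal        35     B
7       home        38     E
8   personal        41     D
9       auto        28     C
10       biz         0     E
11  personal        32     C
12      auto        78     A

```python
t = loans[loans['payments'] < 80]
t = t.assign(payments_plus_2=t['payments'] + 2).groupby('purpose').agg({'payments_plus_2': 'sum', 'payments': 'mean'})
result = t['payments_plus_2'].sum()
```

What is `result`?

453

filter rows where payments < 80:
     purpose  payments grade
0    student        32     D
2        biz        44     D
4       home        52     B
5    student        51     A
6   personal        35     B
7       home        38     E
8   personal        41     D
9       auto        28     C
10       biz         0     E
11  personal        32     C
12      auto        78     A
add column payments_plus_2 = t['payments'] + 2:
     purpose  payments grade  payments_plus_2
0    student        32     D               34
2        biz        44     D               46
4       home        52     B               54
5    student        51     A               53
6   personal        35     B               37
7       home        38     E               40
8   personal        41     D               43
9       auto        28     C               30
10       biz         0     E                2
11  personal        32     C               34
12      auto        78     A               80
group by purpose: sum(payments_plus_2), mean(payments):
          payments_plus_2  payments
purpose                            
auto                  110      53.0
biz                    48      22.0
home                   94      45.0
personal              114      36.0
student                87      41.5
Finally, sum of column 'payments_plus_2' = 453.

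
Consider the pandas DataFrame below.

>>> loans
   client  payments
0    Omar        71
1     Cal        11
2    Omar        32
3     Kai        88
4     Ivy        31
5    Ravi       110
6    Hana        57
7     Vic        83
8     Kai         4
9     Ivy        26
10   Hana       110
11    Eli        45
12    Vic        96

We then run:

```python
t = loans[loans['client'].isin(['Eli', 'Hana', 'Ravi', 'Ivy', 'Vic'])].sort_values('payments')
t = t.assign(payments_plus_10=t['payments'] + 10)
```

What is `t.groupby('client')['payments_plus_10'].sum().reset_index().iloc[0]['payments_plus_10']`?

filter rows where client in ['Eli', 'Hana', 'Ravi', 'Ivy', 'Vic']:
   client  payments
4     Ivy        31
5    Ravi       110
6    Hana        57
7     Vic        83
9     Ivy        26
10   Hana       110
11    Eli        45
12    Vic        96
sort by payments:
   client  payments
9     Ivy        26
4     Ivy        31
11    Eli        45
6    Hana        57
7     Vic        83
12    Vic        96
5    Ravi       110
10   Hana       110
add column payments_plus_10 = t['payments'] + 10:
   client  payments  payments_plus_10
9     Ivy        26                36
4     Ivy        31                41
11    Eli        45                55
6    Hana        57                67
7     Vic        83                93
12    Vic        96               106
5    Ravi       110               120
10   Hana       110               120
group by client, sum of payments_plus_10:
client
Eli      55
Hana    187
Ivy      77
Ravi    120
Vic     199
Name: payments_plus_10, dtype: int64
reset_index():
  client  payments_plus_10
0    Eli                55
1   Hana               187
2    Ivy                77
3   Ravi               120
4    Vic               199

55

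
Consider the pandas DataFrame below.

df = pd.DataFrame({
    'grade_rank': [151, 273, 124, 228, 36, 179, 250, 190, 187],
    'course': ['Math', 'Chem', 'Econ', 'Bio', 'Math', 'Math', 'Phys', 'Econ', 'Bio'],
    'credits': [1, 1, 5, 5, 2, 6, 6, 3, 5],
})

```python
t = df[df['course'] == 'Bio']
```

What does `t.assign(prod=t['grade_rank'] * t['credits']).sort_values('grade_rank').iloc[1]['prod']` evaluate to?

filter rows where course == 'Bio':
   grade_rank course  credits
3         228    Bio        5
8         187    Bio        5
add column prod = t['grade_rank'] * t['credits']:
   grade_rank course  credits  prod
3         228    Bio        5  1140
8         187    Bio        5   935
sort by grade_rank:
   grade_rank course  credits  prod
8         187    Bio        5   935
3         228    Bio        5  1140
Then the value at position 1, column 'prod': 1140

1140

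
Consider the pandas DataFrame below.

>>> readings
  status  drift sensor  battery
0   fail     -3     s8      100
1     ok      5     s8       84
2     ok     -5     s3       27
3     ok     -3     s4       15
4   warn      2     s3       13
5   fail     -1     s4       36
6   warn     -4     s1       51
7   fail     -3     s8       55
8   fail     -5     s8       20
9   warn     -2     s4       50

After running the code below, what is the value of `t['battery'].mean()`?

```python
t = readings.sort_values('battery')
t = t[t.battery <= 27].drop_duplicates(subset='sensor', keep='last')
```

20.6666666667

sort by battery:
  status  drift sensor  battery
4   warn      2     s3       13
3     ok     -3     s4       15
8   fail     -5     s8       20
2     ok     -5     s3       27
5   fail     -1     s4       36
9   warn     -2     s4       50
6   warn     -4     s1       51
7   fail     -3     s8       55
1     ok      5     s8       84
0   fail     -3     s8      100
filter rows where battery <= 27:
  status  drift sensor  battery
4   warn      2     s3       13
3     ok     -3     s4       15
8   fail     -5     s8       20
2     ok     -5     s3       27
drop duplicate sensor (keep=last):
  status  drift sensor  battery
3     ok     -3     s4       15
8   fail     -5     s8       20
2     ok     -5     s3       27
Finally, mean of column 'battery' = 20.6666666667.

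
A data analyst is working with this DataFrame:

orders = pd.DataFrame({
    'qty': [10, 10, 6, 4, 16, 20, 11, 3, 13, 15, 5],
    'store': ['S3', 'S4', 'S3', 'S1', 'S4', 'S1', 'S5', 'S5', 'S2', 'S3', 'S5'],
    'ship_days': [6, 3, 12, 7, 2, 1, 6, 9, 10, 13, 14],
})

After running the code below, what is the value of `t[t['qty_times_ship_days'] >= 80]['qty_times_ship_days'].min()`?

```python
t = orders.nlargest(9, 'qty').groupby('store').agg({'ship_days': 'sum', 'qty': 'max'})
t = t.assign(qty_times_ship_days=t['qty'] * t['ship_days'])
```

take 9 rows with largest qty:
    qty store  ship_days
5    20    S1          1
4    16    S4          2
9    15    S3         13
8    13    S2         10
6    11    S5          6
0    10    S3          6
1    10    S4          3
2     6    S3         12
10    5    S5         14
group by store: sum(ship_days), max(qty):
       ship_days  qty
store                
S1             1   20
S2            10   13
S3            31   15
S4             5   16
S5            20   11
add column qty_times_ship_days = t['qty'] * t['ship_days']:
       ship_days  qty  qty_times_ship_days
store                                     
S1             1   20                   20
S2            10   13                  130
S3            31   15                  465
S4             5   16                   80
S5            20   11                  220
filter rows where qty_times_ship_days >= 80:
       ship_days  qty  qty_times_ship_days
store                                     
S2            10   13                  130
S3            31   15                  465
S4             5   16                   80
S5            20   11                  220
Taking the min of column 'qty_times_ship_days' gives 80.

80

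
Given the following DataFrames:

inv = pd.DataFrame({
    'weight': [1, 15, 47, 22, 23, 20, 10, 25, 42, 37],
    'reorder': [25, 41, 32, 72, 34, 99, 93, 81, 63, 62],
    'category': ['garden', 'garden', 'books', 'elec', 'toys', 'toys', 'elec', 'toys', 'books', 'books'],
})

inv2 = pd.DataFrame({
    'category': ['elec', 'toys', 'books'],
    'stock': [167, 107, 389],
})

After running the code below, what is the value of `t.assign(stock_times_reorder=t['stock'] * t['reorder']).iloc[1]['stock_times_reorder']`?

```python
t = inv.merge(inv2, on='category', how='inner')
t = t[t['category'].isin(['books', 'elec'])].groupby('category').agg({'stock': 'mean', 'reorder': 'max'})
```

15531.0

merge on 'category' (how='inner') → 8 rows:
   weight  reorder category  stock
0      47       32    books    389
1      22       72     elec    167
2      23       34     toys    107
3      20       99     toys    107
4      10       93     elec    167
5      25       81     toys    107
6      42       63    books    389
7      37       62    books    389
filter rows where category in ['books', 'elec']:
   weight  reorder category  stock
0      47       32    books    389
1      22       72     elec    167
4      10       93     elec    167
6      42       63    books    389
7      37       62    books    389
group by category: mean(stock), max(reorder):
          stock  reorder
category                
books     389.0       63
elec      167.0       93
add column stock_times_reorder = t['stock'] * t['reorder']:
          stock  reorder  stock_times_reorder
category                                     
books     389.0       63              24507.0
elec      167.0       93              15531.0
The value at position 1, column 'stock_times_reorder' is 15531.0.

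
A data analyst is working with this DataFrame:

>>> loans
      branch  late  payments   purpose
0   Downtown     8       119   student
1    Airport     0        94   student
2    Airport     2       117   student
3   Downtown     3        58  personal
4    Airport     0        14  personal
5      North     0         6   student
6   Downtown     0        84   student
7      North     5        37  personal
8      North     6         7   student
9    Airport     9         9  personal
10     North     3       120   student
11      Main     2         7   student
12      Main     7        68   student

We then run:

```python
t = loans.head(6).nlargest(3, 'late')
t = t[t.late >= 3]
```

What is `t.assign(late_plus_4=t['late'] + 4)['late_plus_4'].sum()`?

19

take first 6 rows:
     branch  late  payments   purpose
0  Downtown     8       119   student
1   Airport     0        94   student
2   Airport     2       117   student
3  Downtown     3        58  personal
4   Airport     0        14  personal
5     North     0         6   student
take 3 rows with largest late:
     branch  late  payments   purpose
0  Downtown     8       119   student
3  Downtown     3        58  personal
2   Airport     2       117   student
filter rows where late >= 3:
     branch  late  payments   purpose
0  Downtown     8       119   student
3  Downtown     3        58  personal
add column late_plus_4 = t['late'] + 4:
     branch  late  payments   purpose  late_plus_4
0  Downtown     8       119   student           12
3  Downtown     3        58  personal            7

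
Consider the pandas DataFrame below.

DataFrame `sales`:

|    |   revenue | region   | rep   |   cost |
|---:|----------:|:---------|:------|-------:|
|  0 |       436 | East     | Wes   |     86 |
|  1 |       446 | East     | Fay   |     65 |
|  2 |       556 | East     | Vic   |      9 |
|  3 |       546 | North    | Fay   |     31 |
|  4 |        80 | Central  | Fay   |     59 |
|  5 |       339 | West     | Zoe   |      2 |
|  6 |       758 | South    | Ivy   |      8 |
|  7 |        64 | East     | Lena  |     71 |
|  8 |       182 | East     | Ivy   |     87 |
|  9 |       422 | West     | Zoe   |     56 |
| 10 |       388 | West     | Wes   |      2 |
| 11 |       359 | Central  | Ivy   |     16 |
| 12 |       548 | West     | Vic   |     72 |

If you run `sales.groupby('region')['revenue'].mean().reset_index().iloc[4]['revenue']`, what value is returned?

424.25

group by region, mean of revenue:
region
Central    219.50
East       336.80
North      546.00
South      758.00
West       424.25
Name: revenue, dtype: float64
reset_index():
    region  revenue
0  Central   219.50
1     East   336.80
2    North   546.00
3    South   758.00
4     West   424.25
Then the value at position 4, column 'revenue': 424.25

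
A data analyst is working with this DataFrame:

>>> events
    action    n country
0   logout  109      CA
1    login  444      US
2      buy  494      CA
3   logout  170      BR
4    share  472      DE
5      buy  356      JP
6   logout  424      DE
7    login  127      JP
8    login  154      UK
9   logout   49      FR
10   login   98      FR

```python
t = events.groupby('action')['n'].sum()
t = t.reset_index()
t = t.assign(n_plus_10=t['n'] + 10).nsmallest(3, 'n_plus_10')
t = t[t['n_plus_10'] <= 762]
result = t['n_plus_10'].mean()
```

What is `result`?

group by action, sum of n:
action
buy       850
login     823
logout    752
share     472
Name: n, dtype: int64
reset_index():
   action    n
0     buy  850
1   login  823
2  logout  752
3   share  472
add column n_plus_10 = t['n'] + 10:
   action    n  n_plus_10
0     buy  850        860
1   login  823        833
2  logout  752        762
3   share  472        482
take 3 rows with smallest n_plus_10:
   action    n  n_plus_10
3   share  472        482
2  logout  752        762
1   login  823        833
filter rows where n_plus_10 <= 762:
   action    n  n_plus_10
3   share  472        482
2  logout  752        762
Finally, mean of column 'n_plus_10' = 622.0.

622.0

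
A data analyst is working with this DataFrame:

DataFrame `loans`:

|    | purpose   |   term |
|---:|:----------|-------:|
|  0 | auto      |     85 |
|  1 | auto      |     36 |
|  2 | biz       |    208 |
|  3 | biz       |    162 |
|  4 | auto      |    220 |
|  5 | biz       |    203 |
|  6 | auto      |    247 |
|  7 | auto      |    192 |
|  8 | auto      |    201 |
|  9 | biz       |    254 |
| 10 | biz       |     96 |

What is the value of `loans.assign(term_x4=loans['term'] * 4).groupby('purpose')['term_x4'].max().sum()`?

2004

add column term_x4 = loans['term'] * 4:
   purpose  term  term_x4
0     auto    85      340
1     auto    36      144
2      biz   208      832
3      biz   162      648
4     auto   220      880
5      biz   203      812
6     auto   247      988
7     auto   192      768
8     auto   201      804
9      biz   254     1016
10     biz    96      384
group by purpose, max of term_x4:
purpose
auto     988
biz     1016
Name: term_x4, dtype: int64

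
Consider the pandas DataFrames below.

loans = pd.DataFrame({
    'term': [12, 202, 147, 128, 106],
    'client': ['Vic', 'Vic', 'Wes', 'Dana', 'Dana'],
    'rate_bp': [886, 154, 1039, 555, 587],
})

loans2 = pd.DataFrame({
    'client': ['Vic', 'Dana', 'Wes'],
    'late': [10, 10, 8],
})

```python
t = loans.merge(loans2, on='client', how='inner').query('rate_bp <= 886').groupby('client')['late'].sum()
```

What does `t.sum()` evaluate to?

40

merge on 'client' (how='inner') → 5 rows:
   term client  rate_bp  late
0    12    Vic      886    10
1   202    Vic      154    10
2   147    Wes     1039     8
3   128   Dana      555    10
4   106   Dana      587    10
filter rows where rate_bp <= 886:
   term client  rate_bp  late
0    12    Vic      886    10
1   202    Vic      154    10
3   128   Dana      555    10
4   106   Dana      587    10
group by client, sum of late:
client
Dana    20
Vic     20
Name: late, dtype: int64
Hence 40.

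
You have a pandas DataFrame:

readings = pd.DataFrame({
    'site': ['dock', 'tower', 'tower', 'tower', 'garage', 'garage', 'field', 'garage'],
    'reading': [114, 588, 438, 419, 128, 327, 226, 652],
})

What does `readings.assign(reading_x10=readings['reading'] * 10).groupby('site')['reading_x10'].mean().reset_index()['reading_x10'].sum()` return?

11906.6666667

add column reading_x10 = readings['reading'] * 10:
     site  reading  reading_x10
0    dock      114         1140
1   tower      588         5880
2   tower      438         4380
3   tower      419         4190
4  garage      128         1280
5  garage      327         3270
6   field      226         2260
7  garage      652         6520
group by site, mean of reading_x10:
site
dock      1140.000000
field     2260.000000
garage    3690.000000
tower     4816.666667
Name: reading_x10, dtype: float64
reset_index():
     site  reading_x10
0    dock  1140.000000
1   field  2260.000000
2  garage  3690.000000
3   tower  4816.666667
So sum() = 11906.6666667.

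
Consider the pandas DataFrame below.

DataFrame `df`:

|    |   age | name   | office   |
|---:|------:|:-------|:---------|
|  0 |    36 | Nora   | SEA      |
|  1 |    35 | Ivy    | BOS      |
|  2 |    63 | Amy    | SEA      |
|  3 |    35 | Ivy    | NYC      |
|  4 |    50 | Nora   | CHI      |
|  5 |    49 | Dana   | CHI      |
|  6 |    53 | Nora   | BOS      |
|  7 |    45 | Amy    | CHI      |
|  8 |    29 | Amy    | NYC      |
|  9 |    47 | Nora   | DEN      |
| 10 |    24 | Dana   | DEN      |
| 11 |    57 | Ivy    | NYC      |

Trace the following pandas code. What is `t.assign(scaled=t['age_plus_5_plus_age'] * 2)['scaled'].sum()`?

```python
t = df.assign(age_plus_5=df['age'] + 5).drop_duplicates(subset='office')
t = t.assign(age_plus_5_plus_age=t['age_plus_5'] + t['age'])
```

add column age_plus_5 = df['age'] + 5:
    age  name office  age_plus_5
0    36  Nora    SEA          41
1    35   Ivy    BOS          40
2    63   Amy    SEA          68
3    35   Ivy    NYC          40
4    50  Nora    CHI          55
5    49  Dana    CHI          54
6    53  Nora    BOS          58
7    45   Amy    CHI          50
8    29   Amy    NYC          34
9    47  Nora    DEN          52
10   24  Dana    DEN          29
11   57   Ivy    NYC          62
drop duplicate office (keep=first):
   age  name office  age_plus_5
0   36  Nora    SEA          41
1   35   Ivy    BOS          40
3   35   Ivy    NYC          40
4   50  Nora    CHI          55
9   47  Nora    DEN          52
add column age_plus_5_plus_age = t['age_plus_5'] + t['age']:
   age  name office  age_plus_5  age_plus_5_plus_age
0   36  Nora    SEA          41                   77
1   35   Ivy    BOS          40                   75
3   35   Ivy    NYC          40                   75
4   50  Nora    CHI          55                  105
9   47  Nora    DEN          52                   99
add column scaled = t['age_plus_5_plus_age'] * 2:
   age  name office  age_plus_5  age_plus_5_plus_age  scaled
0   36  Nora    SEA          41                   77     154
1   35   Ivy    BOS          40                   75     150
3   35   Ivy    NYC          40                   75     150
4   50  Nora    CHI          55                  105     210
9   47  Nora    DEN          52                   99     198

862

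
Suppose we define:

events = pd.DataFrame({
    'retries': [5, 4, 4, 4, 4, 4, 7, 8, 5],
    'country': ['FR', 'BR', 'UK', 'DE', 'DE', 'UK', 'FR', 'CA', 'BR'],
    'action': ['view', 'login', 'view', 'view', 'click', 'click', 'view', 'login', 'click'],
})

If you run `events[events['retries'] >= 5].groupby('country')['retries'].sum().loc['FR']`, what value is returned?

12

filter rows where retries >= 5:
   retries country action
0        5      FR   view
6        7      FR   view
7        8      CA  login
8        5      BR  click
group by country, sum of retries:
country
BR     5
CA     8
FR    12
Name: retries, dtype: int64
Finally, value at index 'FR' = 12.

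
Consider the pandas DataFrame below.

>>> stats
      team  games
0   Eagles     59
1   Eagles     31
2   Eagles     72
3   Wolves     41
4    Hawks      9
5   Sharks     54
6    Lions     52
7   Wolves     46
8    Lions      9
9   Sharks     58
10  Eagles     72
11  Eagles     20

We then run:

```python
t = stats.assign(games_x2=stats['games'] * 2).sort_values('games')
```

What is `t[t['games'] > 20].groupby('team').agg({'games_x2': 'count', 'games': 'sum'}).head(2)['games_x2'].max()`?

add column games_x2 = stats['games'] * 2:
      team  games  games_x2
0   Eagles     59       118
1   Eagles     31        62
2   Eagles     72       144
3   Wolves     41        82
4    Hawks      9        18
5   Sharks     54       108
6    Lions     52       104
7   Wolves     46        92
8    Lions      9        18
9   Sharks     58       116
10  Eagles     72       144
11  Eagles     20        40
sort by games:
      team  games  games_x2
4    Hawks      9        18
8    Lions      9        18
11  Eagles     20        40
1   Eagles     31        62
3   Wolves     41        82
7   Wolves     46        92
6    Lions     52       104
5   Sharks     54       108
9   Sharks     58       116
0   Eagles     59       118
2   Eagles     72       144
10  Eagles     72       144
filter rows where games > 20:
      team  games  games_x2
1   Eagles     31        62
3   Wolves     41        82
7   Wolves     46        92
6    Lions     52       104
5   Sharks     54       108
9   Sharks     58       116
0   Eagles     59       118
2   Eagles     72       144
10  Eagles     72       144
group by team: count(games_x2), sum(games):
        games_x2  games
team                   
Eagles         4    234
Lions          1     52
Sharks         2    112
Wolves         2     87
take first 2 rows:
        games_x2  games
team                   
Eagles         4    234
Lions          1     52
Taking the max of column 'games_x2' gives 4.

4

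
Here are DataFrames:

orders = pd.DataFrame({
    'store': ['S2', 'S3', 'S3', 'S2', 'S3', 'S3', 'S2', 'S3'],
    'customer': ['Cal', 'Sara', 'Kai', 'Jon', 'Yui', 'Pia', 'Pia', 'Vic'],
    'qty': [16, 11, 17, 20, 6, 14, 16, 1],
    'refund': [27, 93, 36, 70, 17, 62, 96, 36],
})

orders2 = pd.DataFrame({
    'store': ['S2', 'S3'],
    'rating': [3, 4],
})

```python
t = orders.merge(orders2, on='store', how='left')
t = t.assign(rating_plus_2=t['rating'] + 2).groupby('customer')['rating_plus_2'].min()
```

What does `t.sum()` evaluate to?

39

merge on 'store' (how='left') → 8 rows:
  store customer  qty  refund  rating
0    S2      Cal   16      27       3
1    S3     Sara   11      93       4
2    S3      Kai   17      36       4
3    S2      Jon   20      70       3
4    S3      Yui    6      17       4
5    S3      Pia   14      62       4
6    S2      Pia   16      96       3
7    S3      Vic    1      36       4
add column rating_plus_2 = t['rating'] + 2:
  store customer  qty  refund  rating  rating_plus_2
0    S2      Cal   16      27       3              5
1    S3     Sara   11      93       4              6
2    S3      Kai   17      36       4              6
3    S2      Jon   20      70       3              5
4    S3      Yui    6      17       4              6
5    S3      Pia   14      62       4              6
6    S2      Pia   16      96       3              5
7    S3      Vic    1      36       4              6
group by customer, min of rating_plus_2:
customer
Cal     5
Jon     5
Kai     6
Pia     5
Sara    6
Vic     6
Yui     6
Name: rating_plus_2, dtype: int64
sum of the resulting series → 39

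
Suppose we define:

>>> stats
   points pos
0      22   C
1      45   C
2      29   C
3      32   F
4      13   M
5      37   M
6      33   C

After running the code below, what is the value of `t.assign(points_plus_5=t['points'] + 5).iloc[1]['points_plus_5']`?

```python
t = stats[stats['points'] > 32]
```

filter rows where points > 32:
   points pos
1      45   C
5      37   M
6      33   C
add column points_plus_5 = t['points'] + 5:
   points pos  points_plus_5
1      45   C             50
5      37   M             42
6      33   C             38
Taking the value at position 1, column 'points_plus_5' gives 42.

42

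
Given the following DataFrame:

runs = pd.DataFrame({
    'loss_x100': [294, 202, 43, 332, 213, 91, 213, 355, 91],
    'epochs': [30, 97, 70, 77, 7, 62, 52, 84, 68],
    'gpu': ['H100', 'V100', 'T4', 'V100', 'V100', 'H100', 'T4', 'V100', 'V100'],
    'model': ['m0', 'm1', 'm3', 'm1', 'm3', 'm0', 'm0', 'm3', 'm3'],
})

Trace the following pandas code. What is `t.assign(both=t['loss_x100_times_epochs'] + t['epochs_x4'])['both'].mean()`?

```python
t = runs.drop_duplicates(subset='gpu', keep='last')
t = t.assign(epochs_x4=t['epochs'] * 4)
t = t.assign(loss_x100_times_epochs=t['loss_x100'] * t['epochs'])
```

drop duplicate gpu (keep=last):
   loss_x100  epochs   gpu model
5         91      62  H100    m0
6        213      52    T4    m0
8         91      68  V100    m3
add column epochs_x4 = t['epochs'] * 4:
   loss_x100  epochs   gpu model  epochs_x4
5         91      62  H100    m0        248
6        213      52    T4    m0        208
8         91      68  V100    m3        272
add column loss_x100_times_epochs = t['loss_x100'] * t['epochs']:
   loss_x100  epochs   gpu model  epochs_x4  loss_x100_times_epochs
5         91      62  H100    m0        248                    5642
6        213      52    T4    m0        208                   11076
8         91      68  V100    m3        272                    6188
add column both = t['loss_x100_times_epochs'] + t['epochs_x4']:
   loss_x100  epochs   gpu model  epochs_x4  loss_x100_times_epochs   both
5         91      62  H100    m0        248                    5642   5890
6        213      52    T4    m0        208                   11076  11284
8         91      68  V100    m3        272                    6188   6460

7878.0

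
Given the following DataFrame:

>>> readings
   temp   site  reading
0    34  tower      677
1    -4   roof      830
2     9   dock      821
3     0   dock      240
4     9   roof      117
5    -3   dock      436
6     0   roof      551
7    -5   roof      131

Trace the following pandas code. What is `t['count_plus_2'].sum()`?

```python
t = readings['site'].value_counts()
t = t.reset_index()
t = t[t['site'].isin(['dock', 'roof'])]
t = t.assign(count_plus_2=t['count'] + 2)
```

value_counts of site:
site
roof     4
dock     3
tower    1
Name: count, dtype: int64
reset_index():
    site  count
0   roof      4
1   dock      3
2  tower      1
filter rows where site in ['dock', 'roof']:
   site  count
0  roof      4
1  dock      3
add column count_plus_2 = t['count'] + 2:
   site  count  count_plus_2
0  roof      4             6
1  dock      3             5
Finally, sum of column 'count_plus_2' = 11.

11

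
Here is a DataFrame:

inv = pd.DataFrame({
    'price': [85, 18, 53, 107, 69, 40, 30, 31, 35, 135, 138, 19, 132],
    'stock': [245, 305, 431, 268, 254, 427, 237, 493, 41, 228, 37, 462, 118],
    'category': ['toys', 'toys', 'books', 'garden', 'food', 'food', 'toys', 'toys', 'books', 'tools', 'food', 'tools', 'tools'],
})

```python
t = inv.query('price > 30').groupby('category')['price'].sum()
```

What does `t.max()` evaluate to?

267

filter rows where price > 30:
    price  stock category
0      85    245     toys
2      53    431    books
3     107    268   garden
4      69    254     food
5      40    427     food
7      31    493     toys
8      35     41    books
9     135    228    tools
10    138     37     food
12    132    118    tools
group by category, sum of price:
category
books      88
food      247
garden    107
tools     267
toys      116
Name: price, dtype: int64
The max of the resulting series is 267.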